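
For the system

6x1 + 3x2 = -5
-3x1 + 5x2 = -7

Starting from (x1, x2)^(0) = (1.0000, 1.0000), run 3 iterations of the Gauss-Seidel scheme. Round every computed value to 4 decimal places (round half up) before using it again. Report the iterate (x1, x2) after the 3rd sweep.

Iteration 1:
  x1 = (-5 - (3)·1.0000) / (6) = -1.3333
  x2 = (-7 - (-3)·-1.3333) / (5) = -2.2000
Iteration 2:
  x1 = (-5 - (3)·-2.2000) / (6) = 0.2667
  x2 = (-7 - (-3)·0.2667) / (5) = -1.2400
Iteration 3:
  x1 = (-5 - (3)·-1.2400) / (6) = -0.2133
  x2 = (-7 - (-3)·-0.2133) / (5) = -1.5280

(-0.2133, -1.5280)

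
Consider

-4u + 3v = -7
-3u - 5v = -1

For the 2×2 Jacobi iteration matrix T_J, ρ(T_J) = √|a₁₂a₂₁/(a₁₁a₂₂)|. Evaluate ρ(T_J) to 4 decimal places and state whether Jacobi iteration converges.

a₁₂a₂₁/(a₁₁a₂₂) = (3)·(-3) / ((-4)·(-5)) = -0.450000
ρ = √|-0.450000| = √0.450000 = 0.6708
ρ < 1, so Jacobi converges

0.6708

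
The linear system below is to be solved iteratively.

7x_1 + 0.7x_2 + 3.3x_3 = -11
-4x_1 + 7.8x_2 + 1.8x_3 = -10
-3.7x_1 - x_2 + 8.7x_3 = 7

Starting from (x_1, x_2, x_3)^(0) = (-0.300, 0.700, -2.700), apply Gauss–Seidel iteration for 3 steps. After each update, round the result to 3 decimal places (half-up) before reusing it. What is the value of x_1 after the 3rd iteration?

Iteration 1:
  x_1 = (-11 - (0.7)·0.700 - (3.3)·-2.700) / (7) = -0.369
  x_2 = (-10 - (-4)·-0.369 - (1.8)·-2.700) / (7.8) = -0.848
  x_3 = (7 - (-3.7)·-0.369 - (-1)·-0.848) / (8.7) = 0.550
Iteration 2:
  x_1 = (-11 - (0.7)·-0.848 - (3.3)·0.550) / (7) = -1.746
  x_2 = (-10 - (-4)·-1.746 - (1.8)·0.550) / (7.8) = -2.304
  x_3 = (7 - (-3.7)·-1.746 - (-1)·-2.304) / (8.7) = -0.203
Iteration 3:
  x_1 = (-11 - (0.7)·-2.304 - (3.3)·-0.203) / (7) = -1.245
  x_2 = (-10 - (-4)·-1.245 - (1.8)·-0.203) / (7.8) = -1.874
  x_3 = (7 - (-3.7)·-1.245 - (-1)·-1.874) / (8.7) = 0.060

-1.245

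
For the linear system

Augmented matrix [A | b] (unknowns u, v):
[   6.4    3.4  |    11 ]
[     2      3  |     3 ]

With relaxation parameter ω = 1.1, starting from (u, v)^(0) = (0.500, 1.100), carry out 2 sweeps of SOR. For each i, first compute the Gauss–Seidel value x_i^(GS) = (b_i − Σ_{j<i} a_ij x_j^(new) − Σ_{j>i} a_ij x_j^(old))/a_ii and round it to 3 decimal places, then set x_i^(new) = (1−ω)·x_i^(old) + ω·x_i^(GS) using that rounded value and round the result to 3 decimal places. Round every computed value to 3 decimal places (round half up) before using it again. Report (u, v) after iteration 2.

(1.705, -0.162)

Iteration 1:
  u: GS value = (11 - (3.4)·1.100) / (6.4) = 1.134;  u ← (1−ω)·0.500 + ω·1.134 = 1.197
  v: GS value = (3 - (2)·1.197) / (3) = 0.202;  v ← (1−ω)·1.100 + ω·0.202 = 0.112
Iteration 2:
  u: GS value = (11 - (3.4)·0.112) / (6.4) = 1.659;  u ← (1−ω)·1.197 + ω·1.659 = 1.705
  v: GS value = (3 - (2)·1.705) / (3) = -0.137;  v ← (1−ω)·0.112 + ω·-0.137 = -0.162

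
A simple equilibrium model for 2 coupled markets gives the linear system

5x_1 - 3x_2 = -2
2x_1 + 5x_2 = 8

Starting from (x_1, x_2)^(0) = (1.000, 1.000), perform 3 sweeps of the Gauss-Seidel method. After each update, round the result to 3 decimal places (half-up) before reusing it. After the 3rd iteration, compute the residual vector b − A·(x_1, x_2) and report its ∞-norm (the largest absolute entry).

0.090

Iteration 1:
  x_1 = (-2 - (-3)·1.000) / (5) = 0.200
  x_2 = (8 - (2)·0.200) / (5) = 1.520
Iteration 2:
  x_1 = (-2 - (-3)·1.520) / (5) = 0.512
  x_2 = (8 - (2)·0.512) / (5) = 1.395
Iteration 3:
  x_1 = (-2 - (-3)·1.395) / (5) = 0.437
  x_2 = (8 - (2)·0.437) / (5) = 1.425
Residual b − A·x = (0.090, 0.001); ∞-norm = 0.090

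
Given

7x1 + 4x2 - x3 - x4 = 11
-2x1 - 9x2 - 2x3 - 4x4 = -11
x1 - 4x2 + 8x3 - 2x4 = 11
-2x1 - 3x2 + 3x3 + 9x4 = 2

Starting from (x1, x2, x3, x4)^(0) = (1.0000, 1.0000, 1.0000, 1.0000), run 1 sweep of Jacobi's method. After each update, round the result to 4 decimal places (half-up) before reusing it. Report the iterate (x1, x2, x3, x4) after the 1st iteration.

(1.2857, 0.3333, 2.0000, 0.4444)

Iteration 1:
  x1 = (11 - (4)·1.0000 - (-1)·1.0000 - (-1)·1.0000) / (7) = 1.2857
  x2 = (-11 - (-2)·1.0000 - (-2)·1.0000 - (-4)·1.0000) / (-9) = 0.3333
  x3 = (11 - (1)·1.0000 - (-4)·1.0000 - (-2)·1.0000) / (8) = 2.0000
  x4 = (2 - (-2)·1.0000 - (-3)·1.0000 - (3)·1.0000) / (9) = 0.4444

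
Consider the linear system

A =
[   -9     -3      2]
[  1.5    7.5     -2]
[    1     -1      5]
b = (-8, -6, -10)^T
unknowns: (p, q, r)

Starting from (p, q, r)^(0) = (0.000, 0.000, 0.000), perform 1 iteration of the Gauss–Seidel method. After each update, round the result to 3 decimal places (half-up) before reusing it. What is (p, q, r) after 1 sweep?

Iteration 1:
  p = (-8 - (-3)·0.000 - (2)·0.000) / (-9) = 0.889
  q = (-6 - (1.5)·0.889 - (-2)·0.000) / (7.5) = -0.978
  r = (-10 - (1)·0.889 - (-1)·-0.978) / (5) = -2.373

(0.889, -0.978, -2.373)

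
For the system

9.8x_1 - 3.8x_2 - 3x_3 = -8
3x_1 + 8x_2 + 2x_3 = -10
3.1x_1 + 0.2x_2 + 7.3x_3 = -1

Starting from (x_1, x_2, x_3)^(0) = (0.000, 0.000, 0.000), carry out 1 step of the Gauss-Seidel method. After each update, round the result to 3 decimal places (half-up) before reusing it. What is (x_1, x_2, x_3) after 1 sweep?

Iteration 1:
  x_1 = (-8 - (-3.8)·0.000 - (-3)·0.000) / (9.8) = -0.816
  x_2 = (-10 - (3)·-0.816 - (2)·0.000) / (8) = -0.944
  x_3 = (-1 - (3.1)·-0.816 - (0.2)·-0.944) / (7.3) = 0.235

(-0.816, -0.944, 0.235)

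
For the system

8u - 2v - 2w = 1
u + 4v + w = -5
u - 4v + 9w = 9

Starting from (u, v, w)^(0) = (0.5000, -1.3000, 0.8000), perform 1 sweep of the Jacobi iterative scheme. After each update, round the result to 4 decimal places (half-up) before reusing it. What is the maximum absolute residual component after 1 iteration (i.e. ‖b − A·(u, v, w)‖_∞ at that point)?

1.4166

Iteration 1:
  u = (1 - (-2)·-1.3000 - (-2)·0.8000) / (8) = 0.0000
  v = (-5 - (1)·0.5000 - (1)·0.8000) / (4) = -1.5750
  w = (9 - (1)·0.5000 - (-4)·-1.3000) / (9) = 0.3667
Residual b − A·x = (-1.4166, 0.9333, -0.6003); ∞-norm = 1.4166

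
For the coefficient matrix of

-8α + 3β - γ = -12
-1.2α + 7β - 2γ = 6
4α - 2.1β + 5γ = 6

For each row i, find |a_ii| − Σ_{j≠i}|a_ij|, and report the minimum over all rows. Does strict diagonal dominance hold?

row 1: |-8| − (3+1) = 4
row 2: |7| − (1.2+2) = 3.8
row 3: |5| − (4+2.1) = -1.1
minimum over rows = -1.1 → not strictly diagonally dominant

-1.1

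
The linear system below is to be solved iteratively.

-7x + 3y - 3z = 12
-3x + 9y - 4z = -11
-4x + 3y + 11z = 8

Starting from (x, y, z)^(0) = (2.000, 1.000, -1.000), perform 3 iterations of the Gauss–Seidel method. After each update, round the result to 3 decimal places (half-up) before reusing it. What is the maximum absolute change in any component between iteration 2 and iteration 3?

Iteration 1:
  x = (12 - (3)·1.000 - (-3)·-1.000) / (-7) = -0.857
  y = (-11 - (-3)·-0.857 - (-4)·-1.000) / (9) = -1.952
  z = (8 - (-4)·-0.857 - (3)·-1.952) / (11) = 0.948
Iteration 2:
  x = (12 - (3)·-1.952 - (-3)·0.948) / (-7) = -2.957
  y = (-11 - (-3)·-2.957 - (-4)·0.948) / (9) = -1.787
  z = (8 - (-4)·-2.957 - (3)·-1.787) / (11) = 0.139
Iteration 3:
  x = (12 - (3)·-1.787 - (-3)·0.139) / (-7) = -2.540
  y = (-11 - (-3)·-2.540 - (-4)·0.139) / (9) = -2.007
  z = (8 - (-4)·-2.540 - (3)·-2.007) / (11) = 0.351
Change: (0.417, -0.220, 0.212) → max |·| = 0.417

0.417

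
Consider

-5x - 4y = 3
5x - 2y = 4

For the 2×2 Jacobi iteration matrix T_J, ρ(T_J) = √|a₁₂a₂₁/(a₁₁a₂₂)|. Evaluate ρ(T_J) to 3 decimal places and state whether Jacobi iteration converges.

a₁₂a₂₁/(a₁₁a₂₂) = (-4)·(5) / ((-5)·(-2)) = -2.000000
ρ = √|-2.000000| = √2.000000 = 1.414
ρ > 1, so Jacobi diverges

1.414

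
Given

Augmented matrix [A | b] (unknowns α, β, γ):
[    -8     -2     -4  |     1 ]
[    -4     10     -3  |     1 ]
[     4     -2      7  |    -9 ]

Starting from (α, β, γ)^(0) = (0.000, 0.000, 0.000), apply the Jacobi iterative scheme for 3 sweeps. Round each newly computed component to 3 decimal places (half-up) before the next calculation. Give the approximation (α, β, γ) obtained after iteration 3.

Iteration 1:
  α = (1 - (-2)·0.000 - (-4)·0.000) / (-8) = -0.125
  β = (1 - (-4)·0.000 - (-3)·0.000) / (10) = 0.100
  γ = (-9 - (4)·0.000 - (-2)·0.000) / (7) = -1.286
Iteration 2:
  α = (1 - (-2)·0.100 - (-4)·-1.286) / (-8) = 0.493
  β = (1 - (-4)·-0.125 - (-3)·-1.286) / (10) = -0.336
  γ = (-9 - (4)·-0.125 - (-2)·0.100) / (7) = -1.186
Iteration 3:
  α = (1 - (-2)·-0.336 - (-4)·-1.186) / (-8) = 0.552
  β = (1 - (-4)·0.493 - (-3)·-1.186) / (10) = -0.059
  γ = (-9 - (4)·0.493 - (-2)·-0.336) / (7) = -1.663

(0.552, -0.059, -1.663)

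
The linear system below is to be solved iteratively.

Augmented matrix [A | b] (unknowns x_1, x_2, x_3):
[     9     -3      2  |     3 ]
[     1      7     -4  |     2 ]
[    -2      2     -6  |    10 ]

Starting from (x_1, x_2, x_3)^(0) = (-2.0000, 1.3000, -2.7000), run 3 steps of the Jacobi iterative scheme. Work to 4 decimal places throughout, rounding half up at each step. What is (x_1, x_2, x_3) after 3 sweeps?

(0.7991, -1.1314, -1.7896)

Iteration 1:
  x_1 = (3 - (-3)·1.3000 - (2)·-2.7000) / (9) = 1.3667
  x_2 = (2 - (1)·-2.0000 - (-4)·-2.7000) / (7) = -0.9714
  x_3 = (10 - (-2)·-2.0000 - (2)·1.3000) / (-6) = -0.5667
Iteration 2:
  x_1 = (3 - (-3)·-0.9714 - (2)·-0.5667) / (9) = 0.1355
  x_2 = (2 - (1)·1.3667 - (-4)·-0.5667) / (7) = -0.2334
  x_3 = (10 - (-2)·1.3667 - (2)·-0.9714) / (-6) = -2.4460
Iteration 3:
  x_1 = (3 - (-3)·-0.2334 - (2)·-2.4460) / (9) = 0.7991
  x_2 = (2 - (1)·0.1355 - (-4)·-2.4460) / (7) = -1.1314
  x_3 = (10 - (-2)·0.1355 - (2)·-0.2334) / (-6) = -1.7896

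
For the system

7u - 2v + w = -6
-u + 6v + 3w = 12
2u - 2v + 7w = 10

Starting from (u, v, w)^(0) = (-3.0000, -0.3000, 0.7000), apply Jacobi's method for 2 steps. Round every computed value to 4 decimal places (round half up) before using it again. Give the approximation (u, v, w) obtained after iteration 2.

Iteration 1:
  u = (-6 - (-2)·-0.3000 - (1)·0.7000) / (7) = -1.0429
  v = (12 - (-1)·-3.0000 - (3)·0.7000) / (6) = 1.1500
  w = (10 - (2)·-3.0000 - (-2)·-0.3000) / (7) = 2.2000
Iteration 2:
  u = (-6 - (-2)·1.1500 - (1)·2.2000) / (7) = -0.8429
  v = (12 - (-1)·-1.0429 - (3)·2.2000) / (6) = 0.7262
  w = (10 - (2)·-1.0429 - (-2)·1.1500) / (7) = 2.0551

(-0.8429, 0.7262, 2.0551)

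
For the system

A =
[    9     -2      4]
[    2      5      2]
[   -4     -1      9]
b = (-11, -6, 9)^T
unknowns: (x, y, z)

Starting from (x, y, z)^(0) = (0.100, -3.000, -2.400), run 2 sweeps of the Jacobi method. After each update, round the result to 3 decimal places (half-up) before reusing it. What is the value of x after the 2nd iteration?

Iteration 1:
  x = (-11 - (-2)·-3.000 - (4)·-2.400) / (9) = -0.822
  y = (-6 - (2)·0.100 - (2)·-2.400) / (5) = -0.280
  z = (9 - (-4)·0.100 - (-1)·-3.000) / (9) = 0.711
Iteration 2:
  x = (-11 - (-2)·-0.280 - (4)·0.711) / (9) = -1.600
  y = (-6 - (2)·-0.822 - (2)·0.711) / (5) = -1.156
  z = (9 - (-4)·-0.822 - (-1)·-0.280) / (9) = 0.604

-1.600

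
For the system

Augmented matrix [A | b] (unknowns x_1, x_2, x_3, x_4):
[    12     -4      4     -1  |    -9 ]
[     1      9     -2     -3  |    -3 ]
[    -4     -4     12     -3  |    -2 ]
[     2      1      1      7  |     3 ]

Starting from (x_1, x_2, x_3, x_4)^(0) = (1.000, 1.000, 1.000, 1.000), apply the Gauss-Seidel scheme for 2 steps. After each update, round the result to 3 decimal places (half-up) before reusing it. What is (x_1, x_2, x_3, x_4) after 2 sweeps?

Iteration 1:
  x_1 = (-9 - (-4)·1.000 - (4)·1.000 - (-1)·1.000) / (12) = -0.667
  x_2 = (-3 - (1)·-0.667 - (-2)·1.000 - (-3)·1.000) / (9) = 0.296
  x_3 = (-2 - (-4)·-0.667 - (-4)·0.296 - (-3)·1.000) / (12) = -0.040
  x_4 = (3 - (2)·-0.667 - (1)·0.296 - (1)·-0.040) / (7) = 0.583
Iteration 2:
  x_1 = (-9 - (-4)·0.296 - (4)·-0.040 - (-1)·0.583) / (12) = -0.589
  x_2 = (-3 - (1)·-0.589 - (-2)·-0.040 - (-3)·0.583) / (9) = -0.082
  x_3 = (-2 - (-4)·-0.589 - (-4)·-0.082 - (-3)·0.583) / (12) = -0.245
  x_4 = (3 - (2)·-0.589 - (1)·-0.082 - (1)·-0.245) / (7) = 0.644

(-0.589, -0.082, -0.245, 0.644)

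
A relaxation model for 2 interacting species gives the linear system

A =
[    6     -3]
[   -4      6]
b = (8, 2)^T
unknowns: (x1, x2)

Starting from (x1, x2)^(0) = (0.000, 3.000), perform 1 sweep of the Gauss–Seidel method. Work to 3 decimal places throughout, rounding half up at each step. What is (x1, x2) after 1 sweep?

(2.833, 2.222)

Iteration 1:
  x1 = (8 - (-3)·3.000) / (6) = 2.833
  x2 = (2 - (-4)·2.833) / (6) = 2.222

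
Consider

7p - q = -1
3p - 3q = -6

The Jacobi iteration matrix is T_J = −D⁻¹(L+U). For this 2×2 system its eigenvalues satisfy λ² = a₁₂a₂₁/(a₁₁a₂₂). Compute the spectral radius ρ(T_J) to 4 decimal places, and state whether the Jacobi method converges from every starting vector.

0.3780

a₁₂a₂₁/(a₁₁a₂₂) = (-1)·(3) / ((7)·(-3)) = 0.142857
ρ = √|0.142857| = √0.142857 = 0.3780
ρ < 1, so Jacobi converges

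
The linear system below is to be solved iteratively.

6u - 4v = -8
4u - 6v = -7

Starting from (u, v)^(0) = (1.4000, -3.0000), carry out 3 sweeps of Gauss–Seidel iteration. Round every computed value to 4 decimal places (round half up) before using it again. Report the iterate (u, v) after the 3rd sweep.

(-1.4609, 0.1927)

Iteration 1:
  u = (-8 - (-4)·-3.0000) / (6) = -3.3333
  v = (-7 - (4)·-3.3333) / (-6) = -1.0555
Iteration 2:
  u = (-8 - (-4)·-1.0555) / (6) = -2.0370
  v = (-7 - (4)·-2.0370) / (-6) = -0.1913
Iteration 3:
  u = (-8 - (-4)·-0.1913) / (6) = -1.4609
  v = (-7 - (4)·-1.4609) / (-6) = 0.1927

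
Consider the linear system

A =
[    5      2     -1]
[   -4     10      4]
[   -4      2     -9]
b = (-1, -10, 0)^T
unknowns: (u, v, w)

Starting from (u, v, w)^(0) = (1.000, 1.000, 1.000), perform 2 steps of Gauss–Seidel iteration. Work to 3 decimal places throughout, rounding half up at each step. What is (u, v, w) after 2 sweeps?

Iteration 1:
  u = (-1 - (2)·1.000 - (-1)·1.000) / (5) = -0.400
  v = (-10 - (-4)·-0.400 - (4)·1.000) / (10) = -1.560
  w = (0 - (-4)·-0.400 - (2)·-1.560) / (-9) = -0.169
Iteration 2:
  u = (-1 - (2)·-1.560 - (-1)·-0.169) / (5) = 0.390
  v = (-10 - (-4)·0.390 - (4)·-0.169) / (10) = -0.776
  w = (0 - (-4)·0.390 - (2)·-0.776) / (-9) = -0.346

(0.390, -0.776, -0.346)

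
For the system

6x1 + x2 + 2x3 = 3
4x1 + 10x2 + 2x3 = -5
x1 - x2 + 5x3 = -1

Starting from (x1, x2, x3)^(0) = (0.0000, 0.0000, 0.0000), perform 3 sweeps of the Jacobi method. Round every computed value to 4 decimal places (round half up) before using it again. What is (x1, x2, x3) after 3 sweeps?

(0.7433, -0.6800, -0.4620)

Iteration 1:
  x1 = (3 - (1)·0.0000 - (2)·0.0000) / (6) = 0.5000
  x2 = (-5 - (4)·0.0000 - (2)·0.0000) / (10) = -0.5000
  x3 = (-1 - (1)·0.0000 - (-1)·0.0000) / (5) = -0.2000
Iteration 2:
  x1 = (3 - (1)·-0.5000 - (2)·-0.2000) / (6) = 0.6500
  x2 = (-5 - (4)·0.5000 - (2)·-0.2000) / (10) = -0.6600
  x3 = (-1 - (1)·0.5000 - (-1)·-0.5000) / (5) = -0.4000
Iteration 3:
  x1 = (3 - (1)·-0.6600 - (2)·-0.4000) / (6) = 0.7433
  x2 = (-5 - (4)·0.6500 - (2)·-0.4000) / (10) = -0.6800
  x3 = (-1 - (1)·0.6500 - (-1)·-0.6600) / (5) = -0.4620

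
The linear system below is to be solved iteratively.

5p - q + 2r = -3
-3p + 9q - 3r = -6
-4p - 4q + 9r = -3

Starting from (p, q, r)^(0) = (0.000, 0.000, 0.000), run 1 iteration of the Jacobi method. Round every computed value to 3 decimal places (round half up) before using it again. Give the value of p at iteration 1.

-0.600

Iteration 1:
  p = (-3 - (-1)·0.000 - (2)·0.000) / (5) = -0.600
  q = (-6 - (-3)·0.000 - (-3)·0.000) / (9) = -0.667
  r = (-3 - (-4)·0.000 - (-4)·0.000) / (9) = -0.333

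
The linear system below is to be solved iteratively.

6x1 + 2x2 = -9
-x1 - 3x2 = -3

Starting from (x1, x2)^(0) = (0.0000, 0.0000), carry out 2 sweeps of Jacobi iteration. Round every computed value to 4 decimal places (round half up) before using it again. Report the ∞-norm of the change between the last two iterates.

0.5000

Iteration 1:
  x1 = (-9 - (2)·0.0000) / (6) = -1.5000
  x2 = (-3 - (-1)·0.0000) / (-3) = 1.0000
Iteration 2:
  x1 = (-9 - (2)·1.0000) / (6) = -1.8333
  x2 = (-3 - (-1)·-1.5000) / (-3) = 1.5000
Change: (-0.3333, 0.5000) → max |·| = 0.5000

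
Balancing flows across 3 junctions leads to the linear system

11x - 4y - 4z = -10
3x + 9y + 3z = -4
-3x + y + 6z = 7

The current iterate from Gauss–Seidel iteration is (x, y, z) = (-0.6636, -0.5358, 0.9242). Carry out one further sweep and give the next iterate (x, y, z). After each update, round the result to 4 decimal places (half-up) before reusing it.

(-0.7679, -0.4965, 0.8655)

One sweep:
  x = (-10 - (-4)·-0.5358 - (-4)·0.9242) / (11) = -0.7679
  y = (-4 - (3)·-0.7679 - (3)·0.9242) / (9) = -0.4965
  z = (7 - (-3)·-0.7679 - (1)·-0.4965) / (6) = 0.8655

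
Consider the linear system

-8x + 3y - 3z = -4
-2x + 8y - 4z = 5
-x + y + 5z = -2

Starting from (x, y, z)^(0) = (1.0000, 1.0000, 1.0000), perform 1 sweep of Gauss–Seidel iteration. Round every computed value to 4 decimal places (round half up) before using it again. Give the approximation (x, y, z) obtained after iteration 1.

Iteration 1:
  x = (-4 - (3)·1.0000 - (-3)·1.0000) / (-8) = 0.5000
  y = (5 - (-2)·0.5000 - (-4)·1.0000) / (8) = 1.2500
  z = (-2 - (-1)·0.5000 - (1)·1.2500) / (5) = -0.5500

(0.5000, 1.2500, -0.5500)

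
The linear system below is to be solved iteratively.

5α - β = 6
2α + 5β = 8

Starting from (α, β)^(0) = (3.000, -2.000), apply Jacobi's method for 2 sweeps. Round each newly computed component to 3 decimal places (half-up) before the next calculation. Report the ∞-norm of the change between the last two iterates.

0.880

Iteration 1:
  α = (6 - (-1)·-2.000) / (5) = 0.800
  β = (8 - (2)·3.000) / (5) = 0.400
Iteration 2:
  α = (6 - (-1)·0.400) / (5) = 1.280
  β = (8 - (2)·0.800) / (5) = 1.280
Change: (0.480, 0.880) → max |·| = 0.880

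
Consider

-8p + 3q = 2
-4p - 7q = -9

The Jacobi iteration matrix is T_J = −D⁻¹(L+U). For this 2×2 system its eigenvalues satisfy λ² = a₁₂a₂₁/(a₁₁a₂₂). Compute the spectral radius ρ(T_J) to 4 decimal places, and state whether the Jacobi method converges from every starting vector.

a₁₂a₂₁/(a₁₁a₂₂) = (3)·(-4) / ((-8)·(-7)) = -0.214286
ρ = √|-0.214286| = √0.214286 = 0.4629
ρ < 1, so Jacobi converges

0.4629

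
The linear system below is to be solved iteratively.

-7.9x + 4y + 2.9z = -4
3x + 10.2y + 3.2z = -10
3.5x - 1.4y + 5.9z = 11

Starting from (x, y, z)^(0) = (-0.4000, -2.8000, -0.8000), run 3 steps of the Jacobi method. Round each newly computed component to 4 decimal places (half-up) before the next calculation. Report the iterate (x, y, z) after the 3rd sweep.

Iteration 1:
  x = (-4 - (4)·-2.8000 - (2.9)·-0.8000) / (-7.9) = -1.2051
  y = (-10 - (3)·-0.4000 - (3.2)·-0.8000) / (10.2) = -0.6118
  z = (11 - (3.5)·-0.4000 - (-1.4)·-2.8000) / (5.9) = 1.4373
Iteration 2:
  x = (-4 - (4)·-0.6118 - (2.9)·1.4373) / (-7.9) = 0.7242
  y = (-10 - (3)·-1.2051 - (3.2)·1.4373) / (10.2) = -1.0769
  z = (11 - (3.5)·-1.2051 - (-1.4)·-0.6118) / (5.9) = 2.4341
Iteration 3:
  x = (-4 - (4)·-1.0769 - (2.9)·2.4341) / (-7.9) = 0.8546
  y = (-10 - (3)·0.7242 - (3.2)·2.4341) / (10.2) = -1.9570
  z = (11 - (3.5)·0.7242 - (-1.4)·-1.0769) / (5.9) = 1.1793

(0.8546, -1.9570, 1.1793)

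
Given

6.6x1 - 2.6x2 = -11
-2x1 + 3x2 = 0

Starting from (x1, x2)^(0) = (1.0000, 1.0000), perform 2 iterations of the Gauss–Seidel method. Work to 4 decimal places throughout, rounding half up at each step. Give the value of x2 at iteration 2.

Iteration 1:
  x1 = (-11 - (-2.6)·1.0000) / (6.6) = -1.2727
  x2 = (0 - (-2)·-1.2727) / (3) = -0.8485
Iteration 2:
  x1 = (-11 - (-2.6)·-0.8485) / (6.6) = -2.0009
  x2 = (0 - (-2)·-2.0009) / (3) = -1.3339

-1.3339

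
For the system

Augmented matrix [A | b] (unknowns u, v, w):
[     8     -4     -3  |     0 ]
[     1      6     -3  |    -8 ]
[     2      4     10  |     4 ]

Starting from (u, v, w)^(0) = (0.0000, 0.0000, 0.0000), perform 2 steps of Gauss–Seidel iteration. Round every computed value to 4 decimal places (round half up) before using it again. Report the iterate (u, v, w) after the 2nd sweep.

(-0.3167, -0.8139, 0.7889)

Iteration 1:
  u = (0 - (-4)·0.0000 - (-3)·0.0000) / (8) = 0.0000
  v = (-8 - (1)·0.0000 - (-3)·0.0000) / (6) = -1.3333
  w = (4 - (2)·0.0000 - (4)·-1.3333) / (10) = 0.9333
Iteration 2:
  u = (0 - (-4)·-1.3333 - (-3)·0.9333) / (8) = -0.3167
  v = (-8 - (1)·-0.3167 - (-3)·0.9333) / (6) = -0.8139
  w = (4 - (2)·-0.3167 - (4)·-0.8139) / (10) = 0.7889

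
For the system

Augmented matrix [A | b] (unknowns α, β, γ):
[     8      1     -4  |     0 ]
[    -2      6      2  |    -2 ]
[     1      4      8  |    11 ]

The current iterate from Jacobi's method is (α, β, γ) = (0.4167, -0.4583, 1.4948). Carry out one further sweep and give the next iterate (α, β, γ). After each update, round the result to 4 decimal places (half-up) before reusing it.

One sweep:
  α = (0 - (1)·-0.4583 - (-4)·1.4948) / (8) = 0.8047
  β = (-2 - (-2)·0.4167 - (2)·1.4948) / (6) = -0.6927
  γ = (11 - (1)·0.4167 - (4)·-0.4583) / (8) = 1.5521

(0.8047, -0.6927, 1.5521)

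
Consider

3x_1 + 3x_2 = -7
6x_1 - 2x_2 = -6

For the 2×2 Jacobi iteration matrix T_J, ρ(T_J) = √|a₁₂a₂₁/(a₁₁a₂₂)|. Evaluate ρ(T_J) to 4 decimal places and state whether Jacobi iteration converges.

1.7321

a₁₂a₂₁/(a₁₁a₂₂) = (3)·(6) / ((3)·(-2)) = -3.000000
ρ = √|-3.000000| = √3.000000 = 1.7321
ρ > 1, so Jacobi diverges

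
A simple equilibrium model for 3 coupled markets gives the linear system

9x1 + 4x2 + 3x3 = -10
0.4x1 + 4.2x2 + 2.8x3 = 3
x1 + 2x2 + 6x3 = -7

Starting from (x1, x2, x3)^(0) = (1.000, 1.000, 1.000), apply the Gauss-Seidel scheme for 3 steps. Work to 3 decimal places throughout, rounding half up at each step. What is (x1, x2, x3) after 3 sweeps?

(-1.245, 1.826, -1.568)

Iteration 1:
  x1 = (-10 - (4)·1.000 - (3)·1.000) / (9) = -1.889
  x2 = (3 - (0.4)·-1.889 - (2.8)·1.000) / (4.2) = 0.228
  x3 = (-7 - (1)·-1.889 - (2)·0.228) / (6) = -0.928
Iteration 2:
  x1 = (-10 - (4)·0.228 - (3)·-0.928) / (9) = -0.903
  x2 = (3 - (0.4)·-0.903 - (2.8)·-0.928) / (4.2) = 1.419
  x3 = (-7 - (1)·-0.903 - (2)·1.419) / (6) = -1.489
Iteration 3:
  x1 = (-10 - (4)·1.419 - (3)·-1.489) / (9) = -1.245
  x2 = (3 - (0.4)·-1.245 - (2.8)·-1.489) / (4.2) = 1.826
  x3 = (-7 - (1)·-1.245 - (2)·1.826) / (6) = -1.568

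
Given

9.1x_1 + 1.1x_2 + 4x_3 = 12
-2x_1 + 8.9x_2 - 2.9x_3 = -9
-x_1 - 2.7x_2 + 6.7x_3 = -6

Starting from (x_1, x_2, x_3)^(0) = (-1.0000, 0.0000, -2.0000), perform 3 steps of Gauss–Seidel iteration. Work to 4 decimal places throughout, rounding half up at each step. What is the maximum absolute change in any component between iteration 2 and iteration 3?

Iteration 1:
  x_1 = (12 - (1.1)·0.0000 - (4)·-2.0000) / (9.1) = 2.1978
  x_2 = (-9 - (-2)·2.1978 - (-2.9)·-2.0000) / (8.9) = -1.1690
  x_3 = (-6 - (-1)·2.1978 - (-2.7)·-1.1690) / (6.7) = -1.0386
Iteration 2:
  x_1 = (12 - (1.1)·-1.1690 - (4)·-1.0386) / (9.1) = 1.9165
  x_2 = (-9 - (-2)·1.9165 - (-2.9)·-1.0386) / (8.9) = -0.9190
  x_3 = (-6 - (-1)·1.9165 - (-2.7)·-0.9190) / (6.7) = -0.9798
Iteration 3:
  x_1 = (12 - (1.1)·-0.9190 - (4)·-0.9798) / (9.1) = 1.8605
  x_2 = (-9 - (-2)·1.8605 - (-2.9)·-0.9798) / (8.9) = -0.9124
  x_3 = (-6 - (-1)·1.8605 - (-2.7)·-0.9124) / (6.7) = -0.9855
Change: (-0.0560, 0.0066, -0.0057) → max |·| = 0.0560

0.0560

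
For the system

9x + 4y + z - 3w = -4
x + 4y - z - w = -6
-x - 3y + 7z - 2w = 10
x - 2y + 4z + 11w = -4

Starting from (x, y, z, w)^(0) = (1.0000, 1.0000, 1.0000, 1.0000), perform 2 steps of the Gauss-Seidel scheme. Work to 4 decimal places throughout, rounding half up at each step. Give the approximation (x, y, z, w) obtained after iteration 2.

Iteration 1:
  x = (-4 - (4)·1.0000 - (1)·1.0000 - (-3)·1.0000) / (9) = -0.6667
  y = (-6 - (1)·-0.6667 - (-1)·1.0000 - (-1)·1.0000) / (4) = -0.8333
  z = (10 - (-1)·-0.6667 - (-3)·-0.8333 - (-2)·1.0000) / (7) = 1.2619
  w = (-4 - (1)·-0.6667 - (-2)·-0.8333 - (4)·1.2619) / (11) = -0.9134
Iteration 2:
  x = (-4 - (4)·-0.8333 - (1)·1.2619 - (-3)·-0.9134) / (9) = -0.5188
  y = (-6 - (1)·-0.5188 - (-1)·1.2619 - (-1)·-0.9134) / (4) = -1.2832
  z = (10 - (-1)·-0.5188 - (-3)·-1.2832 - (-2)·-0.9134) / (7) = 0.5435
  w = (-4 - (1)·-0.5188 - (-2)·-1.2832 - (4)·0.5435) / (11) = -0.7474

(-0.5188, -1.2832, 0.5435, -0.7474)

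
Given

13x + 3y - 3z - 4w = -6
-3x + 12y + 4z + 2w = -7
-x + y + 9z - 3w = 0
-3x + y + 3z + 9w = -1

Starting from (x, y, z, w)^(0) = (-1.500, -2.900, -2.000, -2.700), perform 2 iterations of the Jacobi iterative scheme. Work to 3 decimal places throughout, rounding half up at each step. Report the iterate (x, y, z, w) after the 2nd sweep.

Iteration 1:
  x = (-6 - (3)·-2.900 - (-3)·-2.000 - (-4)·-2.700) / (13) = -1.085
  y = (-7 - (-3)·-1.500 - (4)·-2.000 - (2)·-2.700) / (12) = 0.158
  z = (0 - (-1)·-1.500 - (1)·-2.900 - (-3)·-2.700) / (9) = -0.744
  w = (-1 - (-3)·-1.500 - (1)·-2.900 - (3)·-2.000) / (9) = 0.378
Iteration 2:
  x = (-6 - (3)·0.158 - (-3)·-0.744 - (-4)·0.378) / (13) = -0.553
  y = (-7 - (-3)·-1.085 - (4)·-0.744 - (2)·0.378) / (12) = -0.670
  z = (0 - (-1)·-1.085 - (1)·0.158 - (-3)·0.378) / (9) = -0.012
  w = (-1 - (-3)·-1.085 - (1)·0.158 - (3)·-0.744) / (9) = -0.242

(-0.553, -0.670, -0.012, -0.242)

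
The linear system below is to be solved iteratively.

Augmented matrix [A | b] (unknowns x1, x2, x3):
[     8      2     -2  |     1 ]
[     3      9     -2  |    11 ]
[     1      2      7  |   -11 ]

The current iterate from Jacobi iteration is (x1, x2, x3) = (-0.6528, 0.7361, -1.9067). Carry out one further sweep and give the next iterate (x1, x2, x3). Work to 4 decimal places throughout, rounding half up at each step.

One sweep:
  x1 = (1 - (2)·0.7361 - (-2)·-1.9067) / (8) = -0.5357
  x2 = (11 - (3)·-0.6528 - (-2)·-1.9067) / (9) = 1.0161
  x3 = (-11 - (1)·-0.6528 - (2)·0.7361) / (7) = -1.6885

(-0.5357, 1.0161, -1.6885)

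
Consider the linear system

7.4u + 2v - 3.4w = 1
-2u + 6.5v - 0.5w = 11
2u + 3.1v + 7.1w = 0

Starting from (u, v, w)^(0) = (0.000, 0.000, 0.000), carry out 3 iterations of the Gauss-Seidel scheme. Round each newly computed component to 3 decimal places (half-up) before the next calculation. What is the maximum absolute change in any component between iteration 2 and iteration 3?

0.258

Iteration 1:
  u = (1 - (2)·0.000 - (-3.4)·0.000) / (7.4) = 0.135
  v = (11 - (-2)·0.135 - (-0.5)·0.000) / (6.5) = 1.734
  w = (0 - (2)·0.135 - (3.1)·1.734) / (7.1) = -0.795
Iteration 2:
  u = (1 - (2)·1.734 - (-3.4)·-0.795) / (7.4) = -0.699
  v = (11 - (-2)·-0.699 - (-0.5)·-0.795) / (6.5) = 1.416
  w = (0 - (2)·-0.699 - (3.1)·1.416) / (7.1) = -0.421
Iteration 3:
  u = (1 - (2)·1.416 - (-3.4)·-0.421) / (7.4) = -0.441
  v = (11 - (-2)·-0.441 - (-0.5)·-0.421) / (6.5) = 1.524
  w = (0 - (2)·-0.441 - (3.1)·1.524) / (7.1) = -0.541
Change: (0.258, 0.108, -0.120) → max |·| = 0.258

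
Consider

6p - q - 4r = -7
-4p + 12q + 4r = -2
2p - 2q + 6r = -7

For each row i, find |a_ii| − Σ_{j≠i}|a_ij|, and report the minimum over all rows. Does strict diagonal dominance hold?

row 1: |6| − (1+4) = 1
row 2: |12| − (4+4) = 4
row 3: |6| − (2+2) = 2
minimum over rows = 1 → strictly diagonally dominant (convergence guaranteed)

1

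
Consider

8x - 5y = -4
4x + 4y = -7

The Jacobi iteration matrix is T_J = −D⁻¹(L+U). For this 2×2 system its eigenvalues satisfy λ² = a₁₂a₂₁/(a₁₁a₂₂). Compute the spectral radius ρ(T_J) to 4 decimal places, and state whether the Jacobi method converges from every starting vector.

0.7906

a₁₂a₂₁/(a₁₁a₂₂) = (-5)·(4) / ((8)·(4)) = -0.625000
ρ = √|-0.625000| = √0.625000 = 0.7906
ρ < 1, so Jacobi converges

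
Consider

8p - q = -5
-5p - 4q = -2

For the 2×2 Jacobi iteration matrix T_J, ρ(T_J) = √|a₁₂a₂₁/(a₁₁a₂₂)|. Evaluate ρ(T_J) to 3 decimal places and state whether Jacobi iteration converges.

a₁₂a₂₁/(a₁₁a₂₂) = (-1)·(-5) / ((8)·(-4)) = -0.156250
ρ = √|-0.156250| = √0.156250 = 0.395
ρ < 1, so Jacobi converges

0.395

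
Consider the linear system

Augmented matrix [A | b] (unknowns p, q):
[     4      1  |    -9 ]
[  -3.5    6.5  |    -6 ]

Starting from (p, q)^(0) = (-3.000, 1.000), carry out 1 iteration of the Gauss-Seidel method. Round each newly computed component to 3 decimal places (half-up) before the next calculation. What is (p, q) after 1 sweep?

Iteration 1:
  p = (-9 - (1)·1.000) / (4) = -2.500
  q = (-6 - (-3.5)·-2.500) / (6.5) = -2.269

(-2.500, -2.269)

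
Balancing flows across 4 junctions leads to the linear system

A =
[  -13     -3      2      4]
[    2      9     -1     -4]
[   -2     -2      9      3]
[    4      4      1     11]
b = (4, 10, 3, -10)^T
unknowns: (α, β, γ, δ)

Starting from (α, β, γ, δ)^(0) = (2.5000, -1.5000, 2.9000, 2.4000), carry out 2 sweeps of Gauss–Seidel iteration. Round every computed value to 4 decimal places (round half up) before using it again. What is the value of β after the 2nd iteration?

Iteration 1:
  α = (4 - (-3)·-1.5000 - (2)·2.9000 - (4)·2.4000) / (-13) = 1.2231
  β = (10 - (2)·1.2231 - (-1)·2.9000 - (-4)·2.4000) / (9) = 2.2282
  γ = (3 - (-2)·1.2231 - (-2)·2.2282 - (3)·2.4000) / (9) = 0.3003
  δ = (-10 - (4)·1.2231 - (4)·2.2282 - (1)·0.3003) / (11) = -2.1914
Iteration 2:
  α = (4 - (-3)·2.2282 - (2)·0.3003 - (4)·-2.1914) / (-13) = -1.4500
  β = (10 - (2)·-1.4500 - (-1)·0.3003 - (-4)·-2.1914) / (9) = 0.4927
  γ = (3 - (-2)·-1.4500 - (-2)·0.4927 - (3)·-2.1914) / (9) = 0.8511
  δ = (-10 - (4)·-1.4500 - (4)·0.4927 - (1)·0.8511) / (11) = -0.6384

0.4927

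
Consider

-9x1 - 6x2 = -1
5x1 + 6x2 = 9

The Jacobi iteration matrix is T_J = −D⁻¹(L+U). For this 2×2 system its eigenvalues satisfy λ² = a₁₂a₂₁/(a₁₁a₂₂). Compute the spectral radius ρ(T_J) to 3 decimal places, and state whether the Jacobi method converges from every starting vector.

a₁₂a₂₁/(a₁₁a₂₂) = (-6)·(5) / ((-9)·(6)) = 0.555556
ρ = √|0.555556| = √0.555556 = 0.745
ρ < 1, so Jacobi converges

0.745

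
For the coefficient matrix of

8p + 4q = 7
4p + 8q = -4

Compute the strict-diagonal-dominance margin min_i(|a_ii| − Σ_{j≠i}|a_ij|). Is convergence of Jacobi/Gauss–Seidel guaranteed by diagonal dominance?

row 1: |8| − (4) = 4
row 2: |8| − (4) = 4
minimum over rows = 4 → strictly diagonally dominant (convergence guaranteed)

4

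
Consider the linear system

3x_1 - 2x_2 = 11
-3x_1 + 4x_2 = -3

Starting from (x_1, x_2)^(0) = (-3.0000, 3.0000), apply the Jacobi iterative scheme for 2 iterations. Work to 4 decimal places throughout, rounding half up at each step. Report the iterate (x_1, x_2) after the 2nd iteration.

Iteration 1:
  x_1 = (11 - (-2)·3.0000) / (3) = 5.6667
  x_2 = (-3 - (-3)·-3.0000) / (4) = -3.0000
Iteration 2:
  x_1 = (11 - (-2)·-3.0000) / (3) = 1.6667
  x_2 = (-3 - (-3)·5.6667) / (4) = 3.5000

(1.6667, 3.5000)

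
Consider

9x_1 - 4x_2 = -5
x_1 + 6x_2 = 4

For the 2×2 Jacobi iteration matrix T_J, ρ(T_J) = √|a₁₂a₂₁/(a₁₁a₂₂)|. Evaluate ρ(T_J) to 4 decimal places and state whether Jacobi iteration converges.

a₁₂a₂₁/(a₁₁a₂₂) = (-4)·(1) / ((9)·(6)) = -0.074074
ρ = √|-0.074074| = √0.074074 = 0.2722
ρ < 1, so Jacobi converges

0.2722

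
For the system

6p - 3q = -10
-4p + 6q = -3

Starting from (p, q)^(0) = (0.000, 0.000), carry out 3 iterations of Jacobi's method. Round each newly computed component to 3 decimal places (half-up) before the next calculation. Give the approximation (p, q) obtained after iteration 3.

(-2.472, -1.778)

Iteration 1:
  p = (-10 - (-3)·0.000) / (6) = -1.667
  q = (-3 - (-4)·0.000) / (6) = -0.500
Iteration 2:
  p = (-10 - (-3)·-0.500) / (6) = -1.917
  q = (-3 - (-4)·-1.667) / (6) = -1.611
Iteration 3:
  p = (-10 - (-3)·-1.611) / (6) = -2.472
  q = (-3 - (-4)·-1.917) / (6) = -1.778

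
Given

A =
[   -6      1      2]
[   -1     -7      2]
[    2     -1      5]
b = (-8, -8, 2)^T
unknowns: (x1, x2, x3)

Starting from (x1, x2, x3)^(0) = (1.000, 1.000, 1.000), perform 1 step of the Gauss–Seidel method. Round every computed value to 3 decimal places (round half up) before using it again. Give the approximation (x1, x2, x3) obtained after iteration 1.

Iteration 1:
  x1 = (-8 - (1)·1.000 - (2)·1.000) / (-6) = 1.833
  x2 = (-8 - (-1)·1.833 - (2)·1.000) / (-7) = 1.167
  x3 = (2 - (2)·1.833 - (-1)·1.167) / (5) = -0.100

(1.833, 1.167, -0.100)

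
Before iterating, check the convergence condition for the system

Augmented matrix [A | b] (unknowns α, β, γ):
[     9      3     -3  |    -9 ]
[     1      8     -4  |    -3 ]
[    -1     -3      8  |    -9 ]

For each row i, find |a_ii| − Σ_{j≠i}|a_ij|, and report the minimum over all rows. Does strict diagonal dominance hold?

row 1: |9| − (3+3) = 3
row 2: |8| − (1+4) = 3
row 3: |8| − (1+3) = 4
minimum over rows = 3 → strictly diagonally dominant (convergence guaranteed)

3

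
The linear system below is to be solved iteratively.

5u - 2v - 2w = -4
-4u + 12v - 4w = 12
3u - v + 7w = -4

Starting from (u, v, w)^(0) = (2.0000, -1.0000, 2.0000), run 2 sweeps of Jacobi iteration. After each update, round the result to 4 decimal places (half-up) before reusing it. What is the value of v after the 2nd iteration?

Iteration 1:
  u = (-4 - (-2)·-1.0000 - (-2)·2.0000) / (5) = -0.4000
  v = (12 - (-4)·2.0000 - (-4)·2.0000) / (12) = 2.3333
  w = (-4 - (3)·2.0000 - (-1)·-1.0000) / (7) = -1.5714
Iteration 2:
  u = (-4 - (-2)·2.3333 - (-2)·-1.5714) / (5) = -0.4952
  v = (12 - (-4)·-0.4000 - (-4)·-1.5714) / (12) = 0.3429
  w = (-4 - (3)·-0.4000 - (-1)·2.3333) / (7) = -0.0667

0.3429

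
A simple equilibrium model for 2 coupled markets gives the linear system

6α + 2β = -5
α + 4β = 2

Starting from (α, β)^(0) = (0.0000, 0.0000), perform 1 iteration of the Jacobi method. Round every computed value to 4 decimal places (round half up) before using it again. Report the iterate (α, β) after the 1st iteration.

(-0.8333, 0.5000)

Iteration 1:
  α = (-5 - (2)·0.0000) / (6) = -0.8333
  β = (2 - (1)·0.0000) / (4) = 0.5000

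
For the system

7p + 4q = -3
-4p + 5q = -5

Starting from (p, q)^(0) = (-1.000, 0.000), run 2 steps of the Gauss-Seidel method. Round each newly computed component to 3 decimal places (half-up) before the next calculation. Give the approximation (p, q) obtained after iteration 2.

(0.339, -0.729)

Iteration 1:
  p = (-3 - (4)·0.000) / (7) = -0.429
  q = (-5 - (-4)·-0.429) / (5) = -1.343
Iteration 2:
  p = (-3 - (4)·-1.343) / (7) = 0.339
  q = (-5 - (-4)·0.339) / (5) = -0.729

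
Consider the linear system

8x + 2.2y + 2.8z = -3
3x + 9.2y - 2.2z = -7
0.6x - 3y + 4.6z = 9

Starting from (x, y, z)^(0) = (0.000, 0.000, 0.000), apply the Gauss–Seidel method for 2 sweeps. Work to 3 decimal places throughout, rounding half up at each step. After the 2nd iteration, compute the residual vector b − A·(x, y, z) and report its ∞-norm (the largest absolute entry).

Iteration 1:
  x = (-3 - (2.2)·0.000 - (2.8)·0.000) / (8) = -0.375
  y = (-7 - (3)·-0.375 - (-2.2)·0.000) / (9.2) = -0.639
  z = (9 - (0.6)·-0.375 - (-3)·-0.639) / (4.6) = 1.589
Iteration 2:
  x = (-3 - (2.2)·-0.639 - (2.8)·1.589) / (8) = -0.755
  y = (-7 - (3)·-0.755 - (-2.2)·1.589) / (9.2) = -0.135
  z = (9 - (0.6)·-0.755 - (-3)·-0.135) / (4.6) = 1.967
Residual b − A·x = (-2.171, 0.834, 0.000); ∞-norm = 2.171

2.171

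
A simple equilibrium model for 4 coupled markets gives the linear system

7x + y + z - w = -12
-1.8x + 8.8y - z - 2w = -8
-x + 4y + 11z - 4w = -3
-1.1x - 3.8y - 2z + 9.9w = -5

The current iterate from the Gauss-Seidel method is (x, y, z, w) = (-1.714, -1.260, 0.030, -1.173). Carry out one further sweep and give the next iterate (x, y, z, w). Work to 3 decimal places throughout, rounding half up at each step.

(-1.706, -1.521, -0.301, -1.339)

One sweep:
  x = (-12 - (1)·-1.260 - (1)·0.030 - (-1)·-1.173) / (7) = -1.706
  y = (-8 - (-1.8)·-1.706 - (-1)·0.030 - (-2)·-1.173) / (8.8) = -1.521
  z = (-3 - (-1)·-1.706 - (4)·-1.521 - (-4)·-1.173) / (11) = -0.301
  w = (-5 - (-1.1)·-1.706 - (-3.8)·-1.521 - (-2)·-0.301) / (9.9) = -1.339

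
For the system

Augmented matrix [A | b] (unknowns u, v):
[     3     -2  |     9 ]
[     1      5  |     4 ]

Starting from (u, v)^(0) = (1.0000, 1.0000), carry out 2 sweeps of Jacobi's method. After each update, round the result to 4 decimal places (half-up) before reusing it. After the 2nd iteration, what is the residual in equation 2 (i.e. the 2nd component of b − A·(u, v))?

Iteration 1:
  u = (9 - (-2)·1.0000) / (3) = 3.6667
  v = (4 - (1)·1.0000) / (5) = 0.6000
Iteration 2:
  u = (9 - (-2)·0.6000) / (3) = 3.4000
  v = (4 - (1)·3.6667) / (5) = 0.0667
Residual b − A·x = (-1.0666, 0.2665)

0.2665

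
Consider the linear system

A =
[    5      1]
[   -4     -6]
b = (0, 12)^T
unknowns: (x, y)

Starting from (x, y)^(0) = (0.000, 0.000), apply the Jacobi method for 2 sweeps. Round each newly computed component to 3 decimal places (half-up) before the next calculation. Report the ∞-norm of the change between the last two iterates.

Iteration 1:
  x = (0 - (1)·0.000) / (5) = 0.000
  y = (12 - (-4)·0.000) / (-6) = -2.000
Iteration 2:
  x = (0 - (1)·-2.000) / (5) = 0.400
  y = (12 - (-4)·0.000) / (-6) = -2.000
Change: (0.400, 0.000) → max |·| = 0.400

0.400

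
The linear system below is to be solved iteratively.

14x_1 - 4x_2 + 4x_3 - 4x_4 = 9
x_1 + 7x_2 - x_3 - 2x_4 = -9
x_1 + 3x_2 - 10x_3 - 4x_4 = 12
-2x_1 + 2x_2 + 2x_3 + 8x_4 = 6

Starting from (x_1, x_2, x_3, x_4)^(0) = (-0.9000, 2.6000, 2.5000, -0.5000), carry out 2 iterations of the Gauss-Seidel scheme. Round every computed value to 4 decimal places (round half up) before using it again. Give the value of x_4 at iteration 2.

Iteration 1:
  x_1 = (9 - (-4)·2.6000 - (4)·2.5000 - (-4)·-0.5000) / (14) = 0.5286
  x_2 = (-9 - (1)·0.5286 - (-1)·2.5000 - (-2)·-0.5000) / (7) = -1.1469
  x_3 = (12 - (1)·0.5286 - (3)·-1.1469 - (-4)·-0.5000) / (-10) = -1.2912
  x_4 = (6 - (-2)·0.5286 - (2)·-1.1469 - (2)·-1.2912) / (8) = 1.4917
Iteration 2:
  x_1 = (9 - (-4)·-1.1469 - (4)·-1.2912 - (-4)·1.4917) / (14) = 1.1103
  x_2 = (-9 - (1)·1.1103 - (-1)·-1.2912 - (-2)·1.4917) / (7) = -1.2026
  x_3 = (12 - (1)·1.1103 - (3)·-1.2026 - (-4)·1.4917) / (-10) = -2.0464
  x_4 = (6 - (-2)·1.1103 - (2)·-1.2026 - (2)·-2.0464) / (8) = 1.8398

1.8398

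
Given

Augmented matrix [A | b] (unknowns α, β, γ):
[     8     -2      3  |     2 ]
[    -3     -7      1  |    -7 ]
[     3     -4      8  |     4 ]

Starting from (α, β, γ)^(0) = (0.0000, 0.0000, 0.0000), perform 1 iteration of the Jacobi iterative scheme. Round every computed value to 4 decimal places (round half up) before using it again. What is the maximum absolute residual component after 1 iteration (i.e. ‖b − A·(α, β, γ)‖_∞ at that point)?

3.2500

Iteration 1:
  α = (2 - (-2)·0.0000 - (3)·0.0000) / (8) = 0.2500
  β = (-7 - (-3)·0.0000 - (1)·0.0000) / (-7) = 1.0000
  γ = (4 - (3)·0.0000 - (-4)·0.0000) / (8) = 0.5000
Residual b − A·x = (0.5000, 0.2500, 3.2500); ∞-norm = 3.2500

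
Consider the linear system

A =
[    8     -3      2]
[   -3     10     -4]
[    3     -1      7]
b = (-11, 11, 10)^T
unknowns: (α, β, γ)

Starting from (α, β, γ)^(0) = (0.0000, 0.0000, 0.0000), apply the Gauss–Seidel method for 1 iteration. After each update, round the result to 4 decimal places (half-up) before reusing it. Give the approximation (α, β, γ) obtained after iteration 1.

Iteration 1:
  α = (-11 - (-3)·0.0000 - (2)·0.0000) / (8) = -1.3750
  β = (11 - (-3)·-1.3750 - (-4)·0.0000) / (10) = 0.6875
  γ = (10 - (3)·-1.3750 - (-1)·0.6875) / (7) = 2.1161

(-1.3750, 0.6875, 2.1161)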